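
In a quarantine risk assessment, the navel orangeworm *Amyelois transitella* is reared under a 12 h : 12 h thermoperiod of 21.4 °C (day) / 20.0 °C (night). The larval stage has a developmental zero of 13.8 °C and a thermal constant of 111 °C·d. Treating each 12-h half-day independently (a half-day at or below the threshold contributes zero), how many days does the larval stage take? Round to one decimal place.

Day half: max(0, 21.4 − 13.8) × 0.5 = 7.6 × 0.5 = 3.80 DD.
Night half: max(0, 20.0 − 13.8) × 0.5 = 6.2 × 0.5 = 3.10 DD.
Per 24 h: 6.90 DD/day.
Duration = 111 / 6.90 = 16.087 ≈ 16.1 days.

16.1 days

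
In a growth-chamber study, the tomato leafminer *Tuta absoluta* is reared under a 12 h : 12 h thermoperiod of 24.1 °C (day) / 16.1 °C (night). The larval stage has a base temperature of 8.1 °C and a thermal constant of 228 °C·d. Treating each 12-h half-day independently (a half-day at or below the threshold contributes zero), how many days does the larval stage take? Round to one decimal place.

19.0 days

Day half: max(0, 24.1 − 8.1) × 0.5 = 16.0 × 0.5 = 8.00 DD.
Night half: max(0, 16.1 − 8.1) × 0.5 = 8.0 × 0.5 = 4.00 DD.
Per 24 h: 12.00 DD/day.
Duration = 228 / 12.00 = 19.000 ≈ 19.0 days.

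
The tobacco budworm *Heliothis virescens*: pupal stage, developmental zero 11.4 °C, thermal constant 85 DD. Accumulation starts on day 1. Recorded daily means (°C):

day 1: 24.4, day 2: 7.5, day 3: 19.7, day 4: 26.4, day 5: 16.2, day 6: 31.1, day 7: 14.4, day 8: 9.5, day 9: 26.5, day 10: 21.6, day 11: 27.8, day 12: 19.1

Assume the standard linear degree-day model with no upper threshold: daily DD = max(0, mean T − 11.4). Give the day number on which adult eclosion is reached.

Daily DD above 11.4 °C: 13.0, 0.0, 8.3, 15.0, 4.8, 19.7, 3.0, 0.0, 15.1, 10.2, 16.4, 7.7.
Cumulative: 13.0, 13.0, 21.3, 36.3, 41.1, 60.8, 63.8, 63.8, 78.9, 89.1, 105.5, 113.2.
The total first reaches 85 DD on day 10.

day 10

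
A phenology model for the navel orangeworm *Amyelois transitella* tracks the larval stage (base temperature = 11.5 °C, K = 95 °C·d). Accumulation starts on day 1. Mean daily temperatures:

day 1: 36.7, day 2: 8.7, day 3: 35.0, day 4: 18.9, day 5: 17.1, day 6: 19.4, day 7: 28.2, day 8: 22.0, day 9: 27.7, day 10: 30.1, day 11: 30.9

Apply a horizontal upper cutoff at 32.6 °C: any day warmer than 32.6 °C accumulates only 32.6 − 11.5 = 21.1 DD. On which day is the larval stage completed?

Daily DD above 11.5 °C (capped at 21.1): 21.1, 0.0, 21.1, 7.4, 5.6, 7.9, 16.7, 10.5, 16.2, 18.6, 19.4.
Cumulative: 21.1, 21.1, 42.2, 49.6, 55.2, 63.1, 79.8, 90.3, 106.5, 125.1, 144.5.
The total first reaches 95 DD on day 9.

day 9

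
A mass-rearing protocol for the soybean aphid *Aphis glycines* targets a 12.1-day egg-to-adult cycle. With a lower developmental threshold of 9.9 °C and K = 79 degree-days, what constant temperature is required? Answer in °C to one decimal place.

Required daily accumulation = 79 / 12.1 = 6.529 DD/day.
T = T_base + 6.529 = 9.9 + 6.529 = 16.429 ≈ 16.4 °C.

16.4 °C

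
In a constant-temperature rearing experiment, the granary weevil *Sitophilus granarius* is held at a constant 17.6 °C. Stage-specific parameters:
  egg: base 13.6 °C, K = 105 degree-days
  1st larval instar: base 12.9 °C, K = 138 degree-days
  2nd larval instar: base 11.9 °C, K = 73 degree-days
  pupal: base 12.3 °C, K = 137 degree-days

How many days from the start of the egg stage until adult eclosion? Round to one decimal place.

egg: 105 / (17.6 − 13.6) = 105 / 4.0 = 26.250 d.
1st larval instar: 138 / (17.6 − 12.9) = 138 / 4.7 = 29.362 d.
2nd larval instar: 73 / (17.6 − 11.9) = 73 / 5.7 = 12.807 d.
pupal: 137 / (17.6 − 12.3) = 137 / 5.3 = 25.849 d.
Sum = 94.268 ≈ 94.3 days.

94.3 days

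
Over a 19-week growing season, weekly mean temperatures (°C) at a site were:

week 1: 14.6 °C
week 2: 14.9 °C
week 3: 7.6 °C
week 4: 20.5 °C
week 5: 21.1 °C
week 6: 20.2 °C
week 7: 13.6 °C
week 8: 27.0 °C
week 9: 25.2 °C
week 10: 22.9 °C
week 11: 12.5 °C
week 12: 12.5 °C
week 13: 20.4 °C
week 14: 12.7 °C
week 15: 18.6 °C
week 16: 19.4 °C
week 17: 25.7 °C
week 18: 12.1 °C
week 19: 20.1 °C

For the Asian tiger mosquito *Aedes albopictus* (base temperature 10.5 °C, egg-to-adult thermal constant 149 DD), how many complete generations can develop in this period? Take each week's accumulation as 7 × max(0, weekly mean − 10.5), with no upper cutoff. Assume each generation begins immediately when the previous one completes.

Weekly DD (7 × max(0, T̄ − 10.5)): 28.7, 30.8, 0.0, 70.0, 74.2, 67.9, 21.7, 115.5, 102.9, 86.8, 14.0, 14.0, 69.3, 15.4, 56.7, 62.3, 106.4, 11.2, 67.2.
Season total = 1015.0 DD.
Complete generations = ⌊1015.0 / 149⌋ = 6.

6 generations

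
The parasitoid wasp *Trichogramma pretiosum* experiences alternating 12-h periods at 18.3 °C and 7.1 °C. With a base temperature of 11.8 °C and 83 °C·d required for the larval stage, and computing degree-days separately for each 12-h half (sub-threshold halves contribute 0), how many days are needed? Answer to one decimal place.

25.5 days

Day half: max(0, 18.3 − 11.8) × 0.5 = 6.5 × 0.5 = 3.25 DD.
Night half: max(0, 7.1 − 11.8) × 0.5 = 0.0 × 0.5 = 0.00 DD.
Per 24 h: 3.25 DD/day.
Duration = 83 / 3.25 = 25.538 ≈ 25.5 days.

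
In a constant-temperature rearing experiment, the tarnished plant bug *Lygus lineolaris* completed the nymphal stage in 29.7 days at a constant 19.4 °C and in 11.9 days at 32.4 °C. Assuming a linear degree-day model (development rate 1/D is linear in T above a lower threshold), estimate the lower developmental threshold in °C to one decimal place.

Linear rate model ⇒ the product D·(T − T_b) is constant across temperatures.
29.7·(19.4 − T_b) = 11.9·(32.4 − T_b)
T_b = (29.7·19.4 − 11.9·32.4) / (29.7 − 11.9) = 190.62 / 17.8 = 10.709 °C ≈ 10.7 °C.

10.7 °C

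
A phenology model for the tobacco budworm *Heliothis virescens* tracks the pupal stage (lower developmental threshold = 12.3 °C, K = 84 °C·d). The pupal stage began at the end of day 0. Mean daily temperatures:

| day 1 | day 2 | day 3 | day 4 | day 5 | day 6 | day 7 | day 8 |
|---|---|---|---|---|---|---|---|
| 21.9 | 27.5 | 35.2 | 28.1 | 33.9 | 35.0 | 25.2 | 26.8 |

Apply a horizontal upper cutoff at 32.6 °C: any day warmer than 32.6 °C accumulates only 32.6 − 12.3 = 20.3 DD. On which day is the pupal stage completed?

day 6

Daily DD above 12.3 °C (capped at 20.3): 9.6, 15.2, 20.3, 15.8, 20.3, 20.3, 12.9, 14.5.
Cumulative: 9.6, 24.8, 45.1, 60.9, 81.2, 101.5, 114.4, 128.9.
The total first reaches 84 DD on day 6.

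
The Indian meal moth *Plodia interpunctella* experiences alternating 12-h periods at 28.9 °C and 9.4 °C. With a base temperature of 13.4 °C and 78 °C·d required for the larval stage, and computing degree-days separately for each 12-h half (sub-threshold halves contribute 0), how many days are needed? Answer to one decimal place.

10.1 days

Day half: max(0, 28.9 − 13.4) × 0.5 = 15.5 × 0.5 = 7.75 DD.
Night half: max(0, 9.4 − 13.4) × 0.5 = 0.0 × 0.5 = 0.00 DD.
Per 24 h: 7.75 DD/day.
Duration = 78 / 7.75 = 10.065 ≈ 10.1 days.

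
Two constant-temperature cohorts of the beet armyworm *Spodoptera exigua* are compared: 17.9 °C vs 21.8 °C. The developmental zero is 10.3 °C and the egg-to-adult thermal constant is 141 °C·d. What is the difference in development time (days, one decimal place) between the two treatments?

6.3 days

At 17.9 °C: 141 / (17.9 − 10.3) = 141 / 7.6 = 18.553 d.
At 21.8 °C: 141 / (21.8 − 10.3) = 141 / 11.5 = 12.261 d.
Difference = |18.553 − 12.261| = 6.292 ≈ 6.3 days.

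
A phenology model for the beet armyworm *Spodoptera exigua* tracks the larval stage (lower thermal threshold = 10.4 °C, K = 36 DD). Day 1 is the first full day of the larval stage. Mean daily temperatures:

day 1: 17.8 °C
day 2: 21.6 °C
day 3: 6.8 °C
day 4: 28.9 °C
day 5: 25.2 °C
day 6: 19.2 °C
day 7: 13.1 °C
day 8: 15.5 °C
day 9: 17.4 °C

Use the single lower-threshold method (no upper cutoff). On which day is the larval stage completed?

day 4

Daily DD above 10.4 °C: 7.4, 11.2, 0.0, 18.5, 14.8, 8.8, 2.7, 5.1, 7.0.
Cumulative: 7.4, 18.6, 18.6, 37.1, 51.9, 60.7, 63.4, 68.5, 75.5.
The total first reaches 36 DD on day 4.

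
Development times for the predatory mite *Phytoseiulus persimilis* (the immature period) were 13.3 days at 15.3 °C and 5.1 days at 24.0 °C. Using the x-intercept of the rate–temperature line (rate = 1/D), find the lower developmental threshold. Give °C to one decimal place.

Under the model K = D·(T − T_b), so D₁·(T₁ − T_b) = D₂·(T₂ − T_b).
13.3·(15.3 − T_b) = 5.1·(24.0 − T_b)
T_b = (13.3·15.3 − 5.1·24.0) / (13.3 − 5.1) = 81.09 / 8.2 = 9.889 °C ≈ 9.9 °C.

9.9 °C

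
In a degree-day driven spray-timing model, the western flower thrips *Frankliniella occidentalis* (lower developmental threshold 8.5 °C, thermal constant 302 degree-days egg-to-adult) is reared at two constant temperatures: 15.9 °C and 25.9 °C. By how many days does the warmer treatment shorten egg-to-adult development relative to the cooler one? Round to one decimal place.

23.5 days

At 15.9 °C: 302 / (15.9 − 8.5) = 302 / 7.4 = 40.811 d.
At 25.9 °C: 302 / (25.9 − 8.5) = 302 / 17.4 = 17.356 d.
Difference = |40.811 − 17.356| = 23.454 ≈ 23.5 days.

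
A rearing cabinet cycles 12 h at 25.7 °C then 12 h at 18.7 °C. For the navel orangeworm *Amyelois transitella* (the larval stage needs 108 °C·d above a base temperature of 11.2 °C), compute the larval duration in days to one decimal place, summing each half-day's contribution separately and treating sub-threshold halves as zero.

Day half: max(0, 25.7 − 11.2) × 0.5 = 14.5 × 0.5 = 7.25 DD.
Night half: max(0, 18.7 − 11.2) × 0.5 = 7.5 × 0.5 = 3.75 DD.
Per 24 h: 11.00 DD/day.
Duration = 108 / 11.00 = 9.818 ≈ 9.8 days.

9.8 days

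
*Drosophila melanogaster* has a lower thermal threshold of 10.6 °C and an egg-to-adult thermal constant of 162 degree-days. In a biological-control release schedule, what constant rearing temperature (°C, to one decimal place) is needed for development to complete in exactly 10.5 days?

Required daily accumulation = 162 / 10.5 = 15.429 DD/day.
T = T_base + 15.429 = 10.6 + 15.429 = 26.029 ≈ 26.0 °C.

26.0 °C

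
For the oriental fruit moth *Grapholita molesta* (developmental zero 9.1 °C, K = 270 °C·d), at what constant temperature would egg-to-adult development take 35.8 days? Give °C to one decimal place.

16.6 °C

Required daily accumulation = 270 / 35.8 = 7.542 DD/day.
T = T_base + 7.542 = 9.1 + 7.542 = 16.642 ≈ 16.6 °C.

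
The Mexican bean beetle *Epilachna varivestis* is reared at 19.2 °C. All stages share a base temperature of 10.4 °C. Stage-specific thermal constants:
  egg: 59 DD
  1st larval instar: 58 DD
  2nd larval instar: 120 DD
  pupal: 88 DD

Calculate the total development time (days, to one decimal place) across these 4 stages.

Daily accumulation at 19.2 °C = 19.2 − 10.4 = 8.8 DD/day.
Total K = 59 + 58 + 120 + 88 = 325 DD.
Total duration = 325 / 8.8 = 36.932 ≈ 36.9 days.

36.9 days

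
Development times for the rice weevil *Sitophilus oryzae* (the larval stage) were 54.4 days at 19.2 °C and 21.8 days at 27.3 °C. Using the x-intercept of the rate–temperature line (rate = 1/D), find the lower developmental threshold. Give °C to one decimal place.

13.8 °C

Equal thermal constants: D₁(T₁ − T_b) = D₂(T₂ − T_b).
54.4·(19.2 − T_b) = 21.8·(27.3 − T_b)
T_b = (54.4·19.2 − 21.8·27.3) / (54.4 − 21.8) = 449.34 / 32.6 = 13.783 °C ≈ 13.8 °C.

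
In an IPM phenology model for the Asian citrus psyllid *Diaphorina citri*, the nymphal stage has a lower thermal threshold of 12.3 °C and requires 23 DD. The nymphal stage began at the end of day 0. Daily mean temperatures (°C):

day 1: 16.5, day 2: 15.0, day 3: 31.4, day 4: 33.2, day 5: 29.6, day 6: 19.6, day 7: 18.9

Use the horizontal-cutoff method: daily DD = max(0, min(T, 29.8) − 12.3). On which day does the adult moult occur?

Daily DD above 12.3 °C (capped at 17.5): 4.2, 2.7, 17.5, 17.5, 17.3, 7.3, 6.6.
Cumulative: 4.2, 6.9, 24.4, 41.9, 59.2, 66.5, 73.1.
The total first reaches 23 DD on day 3.

day 3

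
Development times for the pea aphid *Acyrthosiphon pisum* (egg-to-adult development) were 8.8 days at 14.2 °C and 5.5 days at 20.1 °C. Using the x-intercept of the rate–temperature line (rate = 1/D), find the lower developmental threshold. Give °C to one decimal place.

Linear rate model ⇒ the product D·(T − T_b) is constant across temperatures.
8.8·(14.2 − T_b) = 5.5·(20.1 − T_b)
T_b = (8.8·14.2 − 5.5·20.1) / (8.8 − 5.5) = 14.41 / 3.3 = 4.367 °C ≈ 4.4 °C.

4.4 °C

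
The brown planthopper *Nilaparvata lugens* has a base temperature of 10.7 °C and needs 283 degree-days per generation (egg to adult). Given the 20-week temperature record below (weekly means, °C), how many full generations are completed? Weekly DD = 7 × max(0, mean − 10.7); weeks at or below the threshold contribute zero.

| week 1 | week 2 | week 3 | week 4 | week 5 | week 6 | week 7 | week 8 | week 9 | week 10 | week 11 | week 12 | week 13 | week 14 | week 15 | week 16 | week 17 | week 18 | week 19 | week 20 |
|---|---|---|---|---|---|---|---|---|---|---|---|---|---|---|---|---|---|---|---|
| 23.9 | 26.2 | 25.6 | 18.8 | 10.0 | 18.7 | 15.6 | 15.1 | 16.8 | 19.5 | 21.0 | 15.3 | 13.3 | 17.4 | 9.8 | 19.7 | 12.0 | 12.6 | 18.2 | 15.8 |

3 generations

Weekly DD (7 × max(0, T̄ − 10.7)): 92.4, 108.5, 104.3, 56.7, 0.0, 56.0, 34.3, 30.8, 42.7, 61.6, 72.1, 32.2, 18.2, 46.9, 0.0, 63.0, 9.1, 13.3, 52.5, 35.7.
Season total = 930.3 DD.
Complete generations = ⌊930.3 / 283⌋ = 3.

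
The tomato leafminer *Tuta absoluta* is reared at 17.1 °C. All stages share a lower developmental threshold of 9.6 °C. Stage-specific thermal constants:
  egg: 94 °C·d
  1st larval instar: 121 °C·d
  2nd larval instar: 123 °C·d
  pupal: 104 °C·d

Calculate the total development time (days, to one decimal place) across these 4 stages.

Daily accumulation at 17.1 °C = 17.1 − 9.6 = 7.5 DD/day.
Total K = 94 + 121 + 123 + 104 = 442 DD.
Total duration = 442 / 7.5 = 58.933 ≈ 58.9 days.

58.9 days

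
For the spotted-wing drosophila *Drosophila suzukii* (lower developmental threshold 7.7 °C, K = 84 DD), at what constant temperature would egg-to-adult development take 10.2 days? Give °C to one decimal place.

15.9 °C

Required daily accumulation = 84 / 10.2 = 8.235 DD/day.
T = T_base + 8.235 = 7.7 + 8.235 = 15.935 ≈ 15.9 °C.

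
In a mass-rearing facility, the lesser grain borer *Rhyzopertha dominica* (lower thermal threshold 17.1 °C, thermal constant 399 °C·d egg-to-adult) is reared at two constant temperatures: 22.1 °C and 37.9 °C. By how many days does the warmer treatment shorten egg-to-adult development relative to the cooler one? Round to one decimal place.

60.6 days

At 22.1 °C: 399 / (22.1 − 17.1) = 399 / 5.0 = 79.800 d.
At 37.9 °C: 399 / (37.9 − 17.1) = 399 / 20.8 = 19.183 d.
Difference = |79.800 − 19.183| = 60.617 ≈ 60.6 days.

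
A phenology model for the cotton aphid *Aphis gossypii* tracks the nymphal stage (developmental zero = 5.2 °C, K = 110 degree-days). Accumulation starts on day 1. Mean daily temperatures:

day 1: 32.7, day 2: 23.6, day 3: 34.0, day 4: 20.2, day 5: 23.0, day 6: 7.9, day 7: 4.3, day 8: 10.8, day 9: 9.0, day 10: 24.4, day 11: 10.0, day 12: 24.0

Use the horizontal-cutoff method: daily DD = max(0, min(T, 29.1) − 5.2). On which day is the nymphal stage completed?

day 9

Daily DD above 5.2 °C (capped at 23.9): 23.9, 18.4, 23.9, 15.0, 17.8, 2.7, 0.0, 5.6, 3.8, 19.2, 4.8, 18.8.
Cumulative: 23.9, 42.3, 66.2, 81.2, 99.0, 101.7, 101.7, 107.3, 111.1, 130.3, 135.1, 153.9.
The total first reaches 110 DD on day 9.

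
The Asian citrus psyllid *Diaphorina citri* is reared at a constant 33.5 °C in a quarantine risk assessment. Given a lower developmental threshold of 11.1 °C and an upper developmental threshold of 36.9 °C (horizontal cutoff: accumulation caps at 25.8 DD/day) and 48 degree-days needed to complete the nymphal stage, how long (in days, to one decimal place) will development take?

2.1 days

Daily accumulation = 33.5 − 11.1 = 22.4 DD/day.
Duration = 48 / 22.4 = 2.143 ≈ 2.1 days.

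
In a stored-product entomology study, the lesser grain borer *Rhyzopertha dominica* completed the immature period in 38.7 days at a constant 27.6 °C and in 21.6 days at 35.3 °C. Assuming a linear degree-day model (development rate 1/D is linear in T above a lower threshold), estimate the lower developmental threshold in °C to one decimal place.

Equal thermal constants: D₁(T₁ − T_b) = D₂(T₂ − T_b).
38.7·(27.6 − T_b) = 21.6·(35.3 − T_b)
T_b = (38.7·27.6 − 21.6·35.3) / (38.7 − 21.6) = 305.64 / 17.1 = 17.874 °C ≈ 17.9 °C.

17.9 °C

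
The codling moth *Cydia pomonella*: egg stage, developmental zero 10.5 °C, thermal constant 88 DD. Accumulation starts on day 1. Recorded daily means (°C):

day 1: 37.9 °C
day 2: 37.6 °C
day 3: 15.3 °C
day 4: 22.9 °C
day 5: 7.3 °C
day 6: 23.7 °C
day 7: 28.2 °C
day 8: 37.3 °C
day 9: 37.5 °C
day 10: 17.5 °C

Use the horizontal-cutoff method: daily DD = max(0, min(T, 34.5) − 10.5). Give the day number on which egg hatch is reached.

Daily DD above 10.5 °C (capped at 24.0): 24.0, 24.0, 4.8, 12.4, 0.0, 13.2, 17.7, 24.0, 24.0, 7.0.
Cumulative: 24.0, 48.0, 52.8, 65.2, 65.2, 78.4, 96.1, 120.1, 144.1, 151.1.
The total first reaches 88 DD on day 7.

day 7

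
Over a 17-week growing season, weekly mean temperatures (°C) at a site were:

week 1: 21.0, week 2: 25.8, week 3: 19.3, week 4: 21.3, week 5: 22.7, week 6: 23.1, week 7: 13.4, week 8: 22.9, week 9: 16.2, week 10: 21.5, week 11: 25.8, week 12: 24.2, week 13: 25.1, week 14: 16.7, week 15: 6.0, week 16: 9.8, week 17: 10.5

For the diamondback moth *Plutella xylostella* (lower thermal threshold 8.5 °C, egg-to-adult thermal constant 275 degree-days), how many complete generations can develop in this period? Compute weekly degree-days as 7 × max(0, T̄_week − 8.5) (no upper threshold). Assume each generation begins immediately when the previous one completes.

Weekly DD (7 × max(0, T̄ − 8.5)): 87.5, 121.1, 75.6, 89.6, 99.4, 102.2, 34.3, 100.8, 53.9, 91.0, 121.1, 109.9, 116.2, 57.4, 0.0, 9.1, 14.0.
Season total = 1283.1 DD.
Complete generations = ⌊1283.1 / 275⌋ = 4.

4 generations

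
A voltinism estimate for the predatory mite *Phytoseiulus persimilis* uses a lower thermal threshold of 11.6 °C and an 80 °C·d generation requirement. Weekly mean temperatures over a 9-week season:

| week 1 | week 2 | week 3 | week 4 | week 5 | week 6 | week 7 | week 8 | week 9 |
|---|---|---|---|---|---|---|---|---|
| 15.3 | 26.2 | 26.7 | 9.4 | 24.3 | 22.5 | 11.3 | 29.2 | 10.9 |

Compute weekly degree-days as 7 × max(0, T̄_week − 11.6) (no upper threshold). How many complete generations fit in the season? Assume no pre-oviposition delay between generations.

Weekly DD (7 × max(0, T̄ − 11.6)): 25.9, 102.2, 105.7, 0.0, 88.9, 76.3, 0.0, 123.2, 0.0.
Season total = 522.2 DD.
Complete generations = ⌊522.2 / 80⌋ = 6.

6 generations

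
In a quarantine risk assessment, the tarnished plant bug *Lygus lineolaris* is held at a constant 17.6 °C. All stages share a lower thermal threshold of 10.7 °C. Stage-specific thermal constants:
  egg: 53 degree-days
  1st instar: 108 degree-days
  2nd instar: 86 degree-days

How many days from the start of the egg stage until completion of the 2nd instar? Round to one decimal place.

Daily accumulation at 17.6 °C = 17.6 − 10.7 = 6.9 DD/day.
Total K = 53 + 108 + 86 = 247 DD.
Total duration = 247 / 6.9 = 35.797 ≈ 35.8 days.

35.8 days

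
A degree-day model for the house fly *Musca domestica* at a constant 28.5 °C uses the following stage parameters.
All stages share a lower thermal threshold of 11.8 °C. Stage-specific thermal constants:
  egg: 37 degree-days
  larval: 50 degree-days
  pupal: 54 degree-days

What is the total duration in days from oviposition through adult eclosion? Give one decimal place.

8.4 days

Daily accumulation at 28.5 °C = 28.5 − 11.8 = 16.7 DD/day.
Total K = 37 + 50 + 54 = 141 DD.
Total duration = 141 / 16.7 = 8.443 ≈ 8.4 days.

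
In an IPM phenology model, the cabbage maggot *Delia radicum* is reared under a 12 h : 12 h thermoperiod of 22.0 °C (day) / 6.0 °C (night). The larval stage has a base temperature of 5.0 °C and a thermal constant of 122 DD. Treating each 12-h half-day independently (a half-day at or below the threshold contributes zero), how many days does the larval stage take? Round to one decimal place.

13.6 days

Day half: max(0, 22.0 − 5.0) × 0.5 = 17.0 × 0.5 = 8.50 DD.
Night half: max(0, 6.0 − 5.0) × 0.5 = 1.0 × 0.5 = 0.50 DD.
Per 24 h: 9.00 DD/day.
Duration = 122 / 9.00 = 13.556 ≈ 13.6 days.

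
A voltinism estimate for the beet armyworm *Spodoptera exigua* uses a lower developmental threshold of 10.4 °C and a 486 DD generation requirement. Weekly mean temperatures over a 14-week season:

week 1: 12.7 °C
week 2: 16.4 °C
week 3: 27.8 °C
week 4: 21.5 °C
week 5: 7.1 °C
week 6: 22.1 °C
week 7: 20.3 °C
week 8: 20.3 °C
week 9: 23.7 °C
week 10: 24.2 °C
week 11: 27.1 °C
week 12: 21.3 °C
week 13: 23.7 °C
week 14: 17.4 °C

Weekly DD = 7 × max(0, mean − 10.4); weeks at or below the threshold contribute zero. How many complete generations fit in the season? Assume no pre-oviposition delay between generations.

Weekly DD (7 × max(0, T̄ − 10.4)): 16.1, 42.0, 121.8, 77.7, 0.0, 81.9, 69.3, 69.3, 93.1, 96.6, 116.9, 76.3, 93.1, 49.0.
Season total = 1003.1 DD.
Complete generations = ⌊1003.1 / 486⌋ = 2.

2 generations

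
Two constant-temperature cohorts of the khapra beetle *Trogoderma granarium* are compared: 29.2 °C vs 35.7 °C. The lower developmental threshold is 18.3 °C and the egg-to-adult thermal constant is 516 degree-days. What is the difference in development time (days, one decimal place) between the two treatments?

17.7 days

At 29.2 °C: 516 / (29.2 − 18.3) = 516 / 10.9 = 47.339 d.
At 35.7 °C: 516 / (35.7 − 18.3) = 516 / 17.4 = 29.655 d.
Difference = |47.339 − 29.655| = 17.684 ≈ 17.7 days.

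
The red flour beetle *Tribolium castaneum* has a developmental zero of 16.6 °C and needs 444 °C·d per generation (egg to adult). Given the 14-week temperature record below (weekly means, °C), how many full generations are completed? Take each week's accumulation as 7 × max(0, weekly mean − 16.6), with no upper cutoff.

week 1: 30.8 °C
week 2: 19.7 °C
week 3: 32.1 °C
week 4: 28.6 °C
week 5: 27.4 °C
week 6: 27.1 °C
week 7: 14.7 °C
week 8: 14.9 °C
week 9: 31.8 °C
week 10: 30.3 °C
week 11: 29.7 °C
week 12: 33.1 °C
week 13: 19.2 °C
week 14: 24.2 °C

Weekly DD (7 × max(0, T̄ − 16.6)): 99.4, 21.7, 108.5, 84.0, 75.6, 73.5, 0.0, 0.0, 106.4, 95.9, 91.7, 115.5, 18.2, 53.2.
Season total = 943.6 DD.
Complete generations = ⌊943.6 / 444⌋ = 2.

2 generations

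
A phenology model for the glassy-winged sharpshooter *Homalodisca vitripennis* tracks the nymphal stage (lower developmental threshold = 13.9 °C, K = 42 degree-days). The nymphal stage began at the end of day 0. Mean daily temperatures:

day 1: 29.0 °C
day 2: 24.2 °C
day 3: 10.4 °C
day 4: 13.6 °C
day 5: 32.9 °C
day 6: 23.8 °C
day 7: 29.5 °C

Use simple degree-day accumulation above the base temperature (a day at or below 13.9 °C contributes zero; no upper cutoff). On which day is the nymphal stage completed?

Daily DD above 13.9 °C: 15.1, 10.3, 0.0, 0.0, 19.0, 9.9, 15.6.
Cumulative: 15.1, 25.4, 25.4, 25.4, 44.4, 54.3, 69.9.
The total first reaches 42 DD on day 5.

day 5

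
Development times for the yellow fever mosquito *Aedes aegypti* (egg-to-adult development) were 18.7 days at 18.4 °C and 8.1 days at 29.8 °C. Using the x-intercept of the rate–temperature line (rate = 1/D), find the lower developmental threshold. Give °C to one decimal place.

Equal thermal constants: D₁(T₁ − T_b) = D₂(T₂ − T_b).
18.7·(18.4 − T_b) = 8.1·(29.8 − T_b)
T_b = (18.7·18.4 − 8.1·29.8) / (18.7 − 8.1) = 102.70 / 10.6 = 9.689 °C ≈ 9.7 °C.

9.7 °C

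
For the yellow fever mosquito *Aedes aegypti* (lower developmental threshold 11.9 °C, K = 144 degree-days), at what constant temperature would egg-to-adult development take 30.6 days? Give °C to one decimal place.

16.6 °C

Required daily accumulation = 144 / 30.6 = 4.706 DD/day.
T = T_base + 4.706 = 11.9 + 4.706 = 16.606 ≈ 16.6 °C.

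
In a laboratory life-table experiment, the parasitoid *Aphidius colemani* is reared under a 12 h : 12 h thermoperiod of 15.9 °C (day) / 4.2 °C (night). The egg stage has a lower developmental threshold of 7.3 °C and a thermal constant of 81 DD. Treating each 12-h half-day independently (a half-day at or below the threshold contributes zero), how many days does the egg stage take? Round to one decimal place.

18.8 days

Day half: max(0, 15.9 − 7.3) × 0.5 = 8.6 × 0.5 = 4.30 DD.
Night half: max(0, 4.2 − 7.3) × 0.5 = 0.0 × 0.5 = 0.00 DD.
Per 24 h: 4.30 DD/day.
Duration = 81 / 4.30 = 18.837 ≈ 18.8 days.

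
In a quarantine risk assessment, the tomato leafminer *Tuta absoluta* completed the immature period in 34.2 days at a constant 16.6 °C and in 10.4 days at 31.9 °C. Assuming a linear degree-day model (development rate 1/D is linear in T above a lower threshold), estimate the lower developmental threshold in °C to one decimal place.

9.9 °C

Equal thermal constants: D₁(T₁ − T_b) = D₂(T₂ − T_b).
34.2·(16.6 − T_b) = 10.4·(31.9 − T_b)
T_b = (34.2·16.6 − 10.4·31.9) / (34.2 − 10.4) = 235.96 / 23.8 = 9.914 °C ≈ 9.9 °C.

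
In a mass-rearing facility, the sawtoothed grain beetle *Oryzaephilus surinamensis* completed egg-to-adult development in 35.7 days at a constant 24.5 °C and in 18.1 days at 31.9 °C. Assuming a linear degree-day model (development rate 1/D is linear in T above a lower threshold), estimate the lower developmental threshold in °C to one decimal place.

16.9 °C

Equal thermal constants: D₁(T₁ − T_b) = D₂(T₂ − T_b).
35.7·(24.5 − T_b) = 18.1·(31.9 − T_b)
T_b = (35.7·24.5 − 18.1·31.9) / (35.7 − 18.1) = 297.26 / 17.6 = 16.890 °C ≈ 16.9 °C.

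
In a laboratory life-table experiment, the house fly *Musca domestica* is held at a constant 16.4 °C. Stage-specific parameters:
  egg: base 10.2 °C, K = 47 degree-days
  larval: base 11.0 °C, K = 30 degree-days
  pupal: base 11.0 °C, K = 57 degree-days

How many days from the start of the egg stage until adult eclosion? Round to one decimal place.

23.7 days

egg: 47 / (16.4 − 10.2) = 47 / 6.2 = 7.581 d.
larval: 30 / (16.4 − 11.0) = 30 / 5.4 = 5.556 d.
pupal: 57 / (16.4 − 11.0) = 57 / 5.4 = 10.556 d.
Sum = 23.692 ≈ 23.7 days.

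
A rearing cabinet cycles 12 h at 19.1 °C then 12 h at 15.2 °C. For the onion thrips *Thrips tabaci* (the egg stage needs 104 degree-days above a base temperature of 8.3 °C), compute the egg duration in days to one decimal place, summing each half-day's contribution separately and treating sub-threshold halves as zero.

11.8 days

Day half: max(0, 19.1 − 8.3) × 0.5 = 10.8 × 0.5 = 5.40 DD.
Night half: max(0, 15.2 − 8.3) × 0.5 = 6.9 × 0.5 = 3.45 DD.
Per 24 h: 8.85 DD/day.
Duration = 104 / 8.85 = 11.751 ≈ 11.8 days.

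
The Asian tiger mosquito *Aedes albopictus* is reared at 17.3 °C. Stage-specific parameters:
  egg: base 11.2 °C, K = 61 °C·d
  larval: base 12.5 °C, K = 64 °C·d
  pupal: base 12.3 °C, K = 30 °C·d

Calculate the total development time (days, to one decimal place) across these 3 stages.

29.3 days

egg: 61 / (17.3 − 11.2) = 61 / 6.1 = 10.000 d.
larval: 64 / (17.3 − 12.5) = 64 / 4.8 = 13.333 d.
pupal: 30 / (17.3 − 12.3) = 30 / 5.0 = 6.000 d.
Sum = 29.333 ≈ 29.3 days.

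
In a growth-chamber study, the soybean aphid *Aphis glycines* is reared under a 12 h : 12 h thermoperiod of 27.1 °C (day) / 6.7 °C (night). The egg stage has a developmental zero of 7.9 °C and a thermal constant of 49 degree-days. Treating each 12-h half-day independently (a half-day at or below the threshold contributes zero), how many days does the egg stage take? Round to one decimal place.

Day half: max(0, 27.1 − 7.9) × 0.5 = 19.2 × 0.5 = 9.60 DD.
Night half: max(0, 6.7 − 7.9) × 0.5 = 0.0 × 0.5 = 0.00 DD.
Per 24 h: 9.60 DD/day.
Duration = 49 / 9.60 = 5.104 ≈ 5.1 days.

5.1 days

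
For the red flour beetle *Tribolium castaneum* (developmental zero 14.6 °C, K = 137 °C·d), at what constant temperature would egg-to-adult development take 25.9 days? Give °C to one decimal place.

Required daily accumulation = 137 / 25.9 = 5.290 DD/day.
T = T_base + 5.290 = 14.6 + 5.290 = 19.890 ≈ 19.9 °C.

19.9 °C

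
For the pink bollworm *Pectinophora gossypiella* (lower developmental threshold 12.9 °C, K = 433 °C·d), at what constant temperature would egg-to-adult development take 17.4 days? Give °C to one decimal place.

37.8 °C

Required daily accumulation = 433 / 17.4 = 24.885 DD/day.
T = T_base + 24.885 = 12.9 + 24.885 = 37.785 ≈ 37.8 °C.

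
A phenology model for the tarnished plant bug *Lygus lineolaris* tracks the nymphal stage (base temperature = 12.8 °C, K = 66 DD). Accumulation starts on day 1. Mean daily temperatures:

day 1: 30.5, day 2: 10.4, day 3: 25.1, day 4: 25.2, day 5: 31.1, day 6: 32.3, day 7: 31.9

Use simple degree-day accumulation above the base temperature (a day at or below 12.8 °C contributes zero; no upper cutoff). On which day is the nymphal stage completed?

Daily DD above 12.8 °C: 17.7, 0.0, 12.3, 12.4, 18.3, 19.5, 19.1.
Cumulative: 17.7, 17.7, 30.0, 42.4, 60.7, 80.2, 99.3.
The total first reaches 66 DD on day 6.

day 6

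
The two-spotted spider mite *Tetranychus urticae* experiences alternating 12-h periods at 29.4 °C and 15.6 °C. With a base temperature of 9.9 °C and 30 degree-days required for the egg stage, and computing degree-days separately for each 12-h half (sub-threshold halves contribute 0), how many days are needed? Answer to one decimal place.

2.4 days

Day half: max(0, 29.4 − 9.9) × 0.5 = 19.5 × 0.5 = 9.75 DD.
Night half: max(0, 15.6 − 9.9) × 0.5 = 5.7 × 0.5 = 2.85 DD.
Per 24 h: 12.60 DD/day.
Duration = 30 / 12.60 = 2.381 ≈ 2.4 days.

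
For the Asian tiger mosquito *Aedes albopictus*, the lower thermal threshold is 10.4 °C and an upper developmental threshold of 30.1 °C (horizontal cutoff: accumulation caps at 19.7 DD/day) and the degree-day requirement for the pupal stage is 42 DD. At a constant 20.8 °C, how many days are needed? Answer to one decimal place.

4.0 days

Daily accumulation = 20.8 − 10.4 = 10.4 DD/day.
Duration = 42 / 10.4 = 4.038 ≈ 4.0 days.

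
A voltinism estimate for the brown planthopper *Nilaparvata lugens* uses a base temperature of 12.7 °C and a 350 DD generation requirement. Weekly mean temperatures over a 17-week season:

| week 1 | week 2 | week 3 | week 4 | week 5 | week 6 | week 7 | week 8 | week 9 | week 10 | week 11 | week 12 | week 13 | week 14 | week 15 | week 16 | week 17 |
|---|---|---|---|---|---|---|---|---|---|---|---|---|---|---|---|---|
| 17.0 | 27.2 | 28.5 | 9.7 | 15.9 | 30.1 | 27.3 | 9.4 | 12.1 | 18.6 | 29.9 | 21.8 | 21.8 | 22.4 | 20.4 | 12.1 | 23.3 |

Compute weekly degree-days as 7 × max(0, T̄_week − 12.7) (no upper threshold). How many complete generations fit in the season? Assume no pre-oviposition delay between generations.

2 generations

Weekly DD (7 × max(0, T̄ − 12.7)): 30.1, 101.5, 110.6, 0.0, 22.4, 121.8, 102.2, 0.0, 0.0, 41.3, 120.4, 63.7, 63.7, 67.9, 53.9, 0.0, 74.2.
Season total = 973.7 DD.
Complete generations = ⌊973.7 / 350⌋ = 2.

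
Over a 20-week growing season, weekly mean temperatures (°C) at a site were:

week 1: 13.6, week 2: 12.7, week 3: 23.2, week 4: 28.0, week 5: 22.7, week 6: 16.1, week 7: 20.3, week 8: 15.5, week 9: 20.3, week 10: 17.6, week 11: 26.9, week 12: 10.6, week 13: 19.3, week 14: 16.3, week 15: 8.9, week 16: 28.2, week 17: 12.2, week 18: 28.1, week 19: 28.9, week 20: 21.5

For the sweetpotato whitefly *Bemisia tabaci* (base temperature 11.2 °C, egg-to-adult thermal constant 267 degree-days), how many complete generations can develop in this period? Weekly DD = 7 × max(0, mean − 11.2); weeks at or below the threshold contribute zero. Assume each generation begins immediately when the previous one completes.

4 generations

Weekly DD (7 × max(0, T̄ − 11.2)): 16.8, 10.5, 84.0, 117.6, 80.5, 34.3, 63.7, 30.1, 63.7, 44.8, 109.9, 0.0, 56.7, 35.7, 0.0, 119.0, 7.0, 118.3, 123.9, 72.1.
Season total = 1188.6 DD.
Complete generations = ⌊1188.6 / 267⌋ = 4.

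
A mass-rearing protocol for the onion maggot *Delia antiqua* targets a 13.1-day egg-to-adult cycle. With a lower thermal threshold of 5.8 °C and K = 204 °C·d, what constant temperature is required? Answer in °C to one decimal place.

Required daily accumulation = 204 / 13.1 = 15.573 DD/day.
T = T_base + 15.573 = 5.8 + 15.573 = 21.373 ≈ 21.4 °C.

21.4 °C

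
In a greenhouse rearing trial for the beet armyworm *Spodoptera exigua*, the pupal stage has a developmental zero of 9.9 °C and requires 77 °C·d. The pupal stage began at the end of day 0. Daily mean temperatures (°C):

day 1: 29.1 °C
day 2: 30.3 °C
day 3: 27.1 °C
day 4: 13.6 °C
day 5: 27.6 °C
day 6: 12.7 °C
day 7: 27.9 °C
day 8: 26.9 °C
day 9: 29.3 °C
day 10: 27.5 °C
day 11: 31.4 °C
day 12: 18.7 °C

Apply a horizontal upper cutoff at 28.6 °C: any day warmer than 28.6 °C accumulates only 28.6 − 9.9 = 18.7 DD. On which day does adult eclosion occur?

Daily DD above 9.9 °C (capped at 18.7): 18.7, 18.7, 17.2, 3.7, 17.7, 2.8, 18.0, 17.0, 18.7, 17.6, 18.7, 8.8.
Cumulative: 18.7, 37.4, 54.6, 58.3, 76.0, 78.8, 96.8, 113.8, 132.5, 150.1, 168.8, 177.6.
The total first reaches 77 DD on day 6.

day 6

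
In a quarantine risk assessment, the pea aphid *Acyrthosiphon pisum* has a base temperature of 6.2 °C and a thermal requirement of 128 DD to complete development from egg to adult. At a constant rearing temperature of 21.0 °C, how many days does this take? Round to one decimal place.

8.6 days

Daily accumulation = 21.0 − 6.2 = 14.8 DD/day.
Duration = 128 / 14.8 = 8.649 ≈ 8.6 days.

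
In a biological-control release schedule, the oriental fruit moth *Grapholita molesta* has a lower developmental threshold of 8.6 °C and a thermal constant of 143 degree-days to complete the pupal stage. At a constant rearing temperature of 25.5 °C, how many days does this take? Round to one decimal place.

8.5 days

Daily accumulation = 25.5 − 8.6 = 16.9 DD/day.
Duration = 143 / 16.9 = 8.462 ≈ 8.5 days.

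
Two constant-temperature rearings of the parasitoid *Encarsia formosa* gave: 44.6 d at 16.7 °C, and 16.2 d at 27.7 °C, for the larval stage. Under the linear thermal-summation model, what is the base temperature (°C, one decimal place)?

Under the model K = D·(T − T_b), so D₁·(T₁ − T_b) = D₂·(T₂ − T_b).
44.6·(16.7 − T_b) = 16.2·(27.7 − T_b)
T_b = (44.6·16.7 − 16.2·27.7) / (44.6 − 16.2) = 296.08 / 28.4 = 10.425 °C ≈ 10.4 °C.

10.4 °C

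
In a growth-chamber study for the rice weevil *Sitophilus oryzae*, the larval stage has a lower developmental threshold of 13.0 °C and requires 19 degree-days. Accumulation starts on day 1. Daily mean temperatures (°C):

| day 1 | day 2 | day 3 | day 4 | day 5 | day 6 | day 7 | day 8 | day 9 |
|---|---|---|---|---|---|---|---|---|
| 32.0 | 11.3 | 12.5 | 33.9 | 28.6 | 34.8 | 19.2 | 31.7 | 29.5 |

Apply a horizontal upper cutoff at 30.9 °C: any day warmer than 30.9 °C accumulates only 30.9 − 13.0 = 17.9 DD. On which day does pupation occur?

Daily DD above 13.0 °C (capped at 17.9): 17.9, 0.0, 0.0, 17.9, 15.6, 17.9, 6.2, 17.9, 16.5.
Cumulative: 17.9, 17.9, 17.9, 35.8, 51.4, 69.3, 75.5, 93.4, 109.9.
The total first reaches 19 DD on day 4.

day 4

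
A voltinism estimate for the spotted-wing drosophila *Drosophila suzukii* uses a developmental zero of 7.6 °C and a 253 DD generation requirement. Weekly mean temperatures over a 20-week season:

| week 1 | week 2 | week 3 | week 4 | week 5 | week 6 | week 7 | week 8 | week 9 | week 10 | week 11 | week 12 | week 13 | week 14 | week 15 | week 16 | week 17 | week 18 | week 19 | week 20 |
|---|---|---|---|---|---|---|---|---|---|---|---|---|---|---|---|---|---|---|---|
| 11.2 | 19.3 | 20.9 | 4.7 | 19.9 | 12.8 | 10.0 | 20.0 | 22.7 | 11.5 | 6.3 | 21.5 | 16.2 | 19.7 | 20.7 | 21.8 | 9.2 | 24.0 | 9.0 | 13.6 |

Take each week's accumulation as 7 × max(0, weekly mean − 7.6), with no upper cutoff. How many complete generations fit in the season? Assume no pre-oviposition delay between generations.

Weekly DD (7 × max(0, T̄ − 7.6)): 25.2, 81.9, 93.1, 0.0, 86.1, 36.4, 16.8, 86.8, 105.7, 27.3, 0.0, 97.3, 60.2, 84.7, 91.7, 99.4, 11.2, 114.8, 9.8, 42.0.
Season total = 1170.4 DD.
Complete generations = ⌊1170.4 / 253⌋ = 4.

4 generations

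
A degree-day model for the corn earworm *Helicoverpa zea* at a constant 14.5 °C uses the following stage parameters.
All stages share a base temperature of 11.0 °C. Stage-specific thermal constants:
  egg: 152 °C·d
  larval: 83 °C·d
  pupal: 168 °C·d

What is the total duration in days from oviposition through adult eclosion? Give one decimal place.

Daily accumulation at 14.5 °C = 14.5 − 11.0 = 3.5 DD/day.
Total K = 152 + 83 + 168 = 403 DD.
Total duration = 403 / 3.5 = 115.143 ≈ 115.1 days.

115.1 days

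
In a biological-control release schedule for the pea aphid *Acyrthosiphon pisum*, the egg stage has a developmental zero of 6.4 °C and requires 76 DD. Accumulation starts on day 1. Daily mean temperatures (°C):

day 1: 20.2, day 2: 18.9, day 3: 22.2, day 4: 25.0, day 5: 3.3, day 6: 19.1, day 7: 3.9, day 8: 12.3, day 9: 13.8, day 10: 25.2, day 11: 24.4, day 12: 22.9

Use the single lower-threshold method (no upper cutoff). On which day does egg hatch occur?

day 8

Daily DD above 6.4 °C: 13.8, 12.5, 15.8, 18.6, 0.0, 12.7, 0.0, 5.9, 7.4, 18.8, 18.0, 16.5.
Cumulative: 13.8, 26.3, 42.1, 60.7, 60.7, 73.4, 73.4, 79.3, 86.7, 105.5, 123.5, 140.0.
The total first reaches 76 DD on day 8.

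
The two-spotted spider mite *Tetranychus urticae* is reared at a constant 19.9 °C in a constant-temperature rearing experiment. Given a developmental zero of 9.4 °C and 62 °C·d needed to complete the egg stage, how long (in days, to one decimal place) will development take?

5.9 days

Daily accumulation = 19.9 − 9.4 = 10.5 DD/day.
Duration = 62 / 10.5 = 5.905 ≈ 5.9 days.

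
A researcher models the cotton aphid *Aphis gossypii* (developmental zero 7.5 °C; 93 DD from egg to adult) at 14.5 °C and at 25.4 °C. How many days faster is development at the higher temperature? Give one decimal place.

8.1 days

At 14.5 °C: 93 / (14.5 − 7.5) = 93 / 7.0 = 13.286 d.
At 25.4 °C: 93 / (25.4 − 7.5) = 93 / 17.9 = 5.196 d.
Difference = |13.286 − 5.196| = 8.090 ≈ 8.1 days.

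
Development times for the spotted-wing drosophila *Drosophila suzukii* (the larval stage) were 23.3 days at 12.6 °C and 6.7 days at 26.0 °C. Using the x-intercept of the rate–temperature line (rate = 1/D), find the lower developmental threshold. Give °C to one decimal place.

7.2 °C

Under the model K = D·(T − T_b), so D₁·(T₁ − T_b) = D₂·(T₂ − T_b).
23.3·(12.6 − T_b) = 6.7·(26.0 − T_b)
T_b = (23.3·12.6 − 6.7·26.0) / (23.3 − 6.7) = 119.38 / 16.6 = 7.192 °C ≈ 7.2 °C.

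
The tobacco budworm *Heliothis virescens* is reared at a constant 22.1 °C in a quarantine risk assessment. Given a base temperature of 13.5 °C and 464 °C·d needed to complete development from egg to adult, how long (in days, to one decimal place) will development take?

Daily accumulation = 22.1 − 13.5 = 8.6 DD/day.
Duration = 464 / 8.6 = 53.953 ≈ 54.0 days.

54.0 days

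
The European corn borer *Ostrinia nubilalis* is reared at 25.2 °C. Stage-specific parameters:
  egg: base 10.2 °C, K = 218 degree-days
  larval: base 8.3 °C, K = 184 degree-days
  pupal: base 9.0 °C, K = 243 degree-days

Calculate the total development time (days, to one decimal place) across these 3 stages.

40.4 days

egg: 218 / (25.2 − 10.2) = 218 / 15.0 = 14.533 d.
larval: 184 / (25.2 − 8.3) = 184 / 16.9 = 10.888 d.
pupal: 243 / (25.2 − 9.0) = 243 / 16.2 = 15.000 d.
Sum = 40.421 ≈ 40.4 days.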